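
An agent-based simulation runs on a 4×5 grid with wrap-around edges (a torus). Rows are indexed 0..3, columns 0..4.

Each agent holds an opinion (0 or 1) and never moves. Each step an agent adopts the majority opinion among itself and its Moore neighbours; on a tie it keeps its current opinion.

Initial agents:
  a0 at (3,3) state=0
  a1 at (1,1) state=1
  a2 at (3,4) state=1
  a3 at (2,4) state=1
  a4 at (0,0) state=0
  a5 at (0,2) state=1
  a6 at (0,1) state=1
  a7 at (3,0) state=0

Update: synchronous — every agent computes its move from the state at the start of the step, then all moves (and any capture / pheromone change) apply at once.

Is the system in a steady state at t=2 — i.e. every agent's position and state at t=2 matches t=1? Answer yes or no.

t=1: a0@(3,3):1 a1@(1,1):1 a2@(3,4):0 a3@(2,4):1 a4@(0,0):1 a5@(0,2):1 a6@(0,1):1 a7@(3,0):1
t=2: a0@(3,3):1 a1@(1,1):1 a2@(3,4):1 a3@(2,4):1 a4@(0,0):1 a5@(0,2):1 a6@(0,1):1 a7@(3,0):1

no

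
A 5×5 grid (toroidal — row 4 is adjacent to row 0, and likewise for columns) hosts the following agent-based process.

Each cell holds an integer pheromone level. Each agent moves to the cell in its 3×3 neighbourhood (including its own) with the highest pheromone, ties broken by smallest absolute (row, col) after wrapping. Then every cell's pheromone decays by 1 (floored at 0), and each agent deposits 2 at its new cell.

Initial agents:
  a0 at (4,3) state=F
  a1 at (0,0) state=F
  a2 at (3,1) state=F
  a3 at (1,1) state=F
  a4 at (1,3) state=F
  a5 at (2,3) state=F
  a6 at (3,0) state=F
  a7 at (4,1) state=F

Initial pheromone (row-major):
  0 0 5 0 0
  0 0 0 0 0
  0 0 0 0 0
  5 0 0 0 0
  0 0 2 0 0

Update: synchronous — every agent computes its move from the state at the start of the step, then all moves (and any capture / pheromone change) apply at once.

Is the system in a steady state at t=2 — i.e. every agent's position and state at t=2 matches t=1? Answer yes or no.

t=1: a0@(0,2) a1@(0,0) a2@(3,0) a3@(0,2) a4@(0,2) a5@(1,2) a6@(3,0) a7@(0,2) | pheromone: 2 0 12 0 0 / 0 0 2 0 0 / 0 0 0 0 0 / 8 0 0 0 0 / 0 0 1 0 0
t=2: a0@(0,2) a1@(0,0) a2@(3,0) a3@(0,2) a4@(0,2) a5@(0,2) a6@(3,0) a7@(0,2) | pheromone: 3 0 21 0 0 / 0 0 1 0 0 / 0 0 0 0 0 / 11 0 0 0 0 / 0 0 0 0 0

no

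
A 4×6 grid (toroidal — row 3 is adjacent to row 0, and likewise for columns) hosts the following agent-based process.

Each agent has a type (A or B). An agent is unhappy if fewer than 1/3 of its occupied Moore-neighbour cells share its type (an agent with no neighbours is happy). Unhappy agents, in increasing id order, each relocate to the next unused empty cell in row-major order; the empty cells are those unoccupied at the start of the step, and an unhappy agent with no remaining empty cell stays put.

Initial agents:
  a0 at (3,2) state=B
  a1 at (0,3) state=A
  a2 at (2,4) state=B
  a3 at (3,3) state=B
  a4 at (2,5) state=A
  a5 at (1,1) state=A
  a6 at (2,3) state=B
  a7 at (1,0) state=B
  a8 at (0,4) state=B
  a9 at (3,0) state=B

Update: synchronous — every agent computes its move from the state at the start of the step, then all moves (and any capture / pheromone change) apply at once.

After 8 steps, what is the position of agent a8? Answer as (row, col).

t=1: a0@(3,2):B a1@(0,0):A a2@(2,4):B a3@(3,3):B a4@(0,1):A a5@(0,2):A a6@(2,3):B a7@(0,5):B a8@(0,4):B a9@(1,2):B
t=2: a0@(3,2):B a1@(0,0):A a2@(2,4):B a3@(3,3):B a4@(0,1):A a5@(0,3):A a6@(2,3):B a7@(0,5):B a8@(0,4):B a9@(1,2):B
t=3: a0@(3,2):B a1@(0,0):A a2@(2,4):B a3@(3,3):B a4@(0,1):A a5@(0,2):A a6@(2,3):B a7@(0,5):B a8@(0,4):B a9@(1,2):B
t=4: a0@(3,2):B a1@(0,0):A a2@(2,4):B a3@(3,3):B a4@(0,1):A a5@(0,3):A a6@(2,3):B a7@(0,5):B a8@(0,4):B a9@(1,2):B
t=5: a0@(3,2):B a1@(0,0):A a2@(2,4):B a3@(3,3):B a4@(0,1):A a5@(0,2):A a6@(2,3):B a7@(0,5):B a8@(0,4):B a9@(1,2):B
t=6: a0@(3,2):B a1@(0,0):A a2@(2,4):B a3@(3,3):B a4@(0,1):A a5@(0,3):A a6@(2,3):B a7@(0,5):B a8@(0,4):B a9@(1,2):B
t=7: a0@(3,2):B a1@(0,0):A a2@(2,4):B a3@(3,3):B a4@(0,1):A a5@(0,2):A a6@(2,3):B a7@(0,5):B a8@(0,4):B a9@(1,2):B
t=8: a0@(3,2):B a1@(0,0):A a2@(2,4):B a3@(3,3):B a4@(0,1):A a5@(0,3):A a6@(2,3):B a7@(0,5):B a8@(0,4):B a9@(1,2):B

(0, 4)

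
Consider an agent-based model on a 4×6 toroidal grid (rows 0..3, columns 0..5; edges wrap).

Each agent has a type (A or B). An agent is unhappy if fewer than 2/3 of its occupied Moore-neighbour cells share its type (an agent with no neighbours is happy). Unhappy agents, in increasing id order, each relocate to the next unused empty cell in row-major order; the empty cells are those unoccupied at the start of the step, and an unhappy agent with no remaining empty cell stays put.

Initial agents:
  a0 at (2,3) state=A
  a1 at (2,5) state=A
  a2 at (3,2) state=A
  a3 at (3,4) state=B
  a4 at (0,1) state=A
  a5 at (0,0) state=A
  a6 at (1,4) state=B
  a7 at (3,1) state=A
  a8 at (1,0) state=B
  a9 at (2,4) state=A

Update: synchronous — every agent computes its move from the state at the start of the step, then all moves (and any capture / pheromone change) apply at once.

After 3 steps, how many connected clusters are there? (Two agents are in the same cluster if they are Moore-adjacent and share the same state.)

2

t=1: a0@(0,2):A a1@(0,3):A a2@(3,2):A a3@(0,4):B a4@(0,1):A a5@(0,0):A a6@(0,5):B a7@(3,1):A a8@(1,1):B a9@(1,2):A
t=2: a0@(0,2):A a1@(0,3):A a2@(3,2):A a3@(1,0):B a4@(0,1):A a5@(1,3):A a6@(1,4):B a7@(3,1):A a8@(1,5):B a9@(1,2):A
t=3: a0@(0,2):A a1@(0,3):A a2@(3,2):A a3@(0,0):B a4@(0,1):A a5@(1,3):A a6@(0,4):B a7@(3,1):A a8@(1,5):B a9@(1,2):A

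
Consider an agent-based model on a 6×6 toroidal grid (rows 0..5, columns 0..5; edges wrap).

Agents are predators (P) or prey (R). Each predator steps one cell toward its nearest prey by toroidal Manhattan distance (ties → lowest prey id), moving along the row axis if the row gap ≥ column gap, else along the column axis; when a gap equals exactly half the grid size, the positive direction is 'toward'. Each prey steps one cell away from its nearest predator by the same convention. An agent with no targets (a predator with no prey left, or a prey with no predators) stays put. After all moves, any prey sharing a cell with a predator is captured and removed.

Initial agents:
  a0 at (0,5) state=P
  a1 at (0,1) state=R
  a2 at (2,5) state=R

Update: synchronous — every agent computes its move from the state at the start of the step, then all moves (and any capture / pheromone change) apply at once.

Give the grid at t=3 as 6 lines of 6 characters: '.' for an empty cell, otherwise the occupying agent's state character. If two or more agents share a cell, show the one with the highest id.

t=1: a0@(0,0):P a1@(0,2):R a2@(3,5):R
t=2: a0@(0,1):P a1@(0,3):R a2@(2,5):R
t=3: a0@(0,2):P a1@(0,4):R a2@(3,5):R

..P.R.
......
......
.....R
......
......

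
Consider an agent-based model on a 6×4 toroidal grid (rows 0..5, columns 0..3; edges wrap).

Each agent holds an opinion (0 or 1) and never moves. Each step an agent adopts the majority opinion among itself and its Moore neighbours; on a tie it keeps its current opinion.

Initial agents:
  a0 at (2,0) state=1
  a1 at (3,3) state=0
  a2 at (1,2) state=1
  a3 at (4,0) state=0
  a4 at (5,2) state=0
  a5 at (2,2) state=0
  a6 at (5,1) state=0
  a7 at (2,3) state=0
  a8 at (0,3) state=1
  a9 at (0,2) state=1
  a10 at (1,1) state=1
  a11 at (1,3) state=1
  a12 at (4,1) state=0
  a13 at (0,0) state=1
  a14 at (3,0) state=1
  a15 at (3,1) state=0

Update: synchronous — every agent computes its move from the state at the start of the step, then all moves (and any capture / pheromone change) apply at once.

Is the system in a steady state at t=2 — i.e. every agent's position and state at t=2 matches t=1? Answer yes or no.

no

t=1: a0@(2,0):1 a1@(3,3):0 a2@(1,2):1 a3@(4,0):0 a4@(5,2):0 a5@(2,2):0 a6@(5,1):0 a7@(2,3):1 a8@(0,3):1 a9@(0,2):1 a10@(1,1):1 a11@(1,3):1 a12@(4,1):0 a13@(0,0):1 a14@(3,0):0 a15@(3,1):0
t=2: a0@(2,0):1 a1@(3,3):0 a2@(1,2):1 a3@(4,0):0 a4@(5,2):0 a5@(2,2):1 a6@(5,1):0 a7@(2,3):1 a8@(0,3):1 a9@(0,2):1 a10@(1,1):1 a11@(1,3):1 a12@(4,1):0 a13@(0,0):1 a14@(3,0):0 a15@(3,1):0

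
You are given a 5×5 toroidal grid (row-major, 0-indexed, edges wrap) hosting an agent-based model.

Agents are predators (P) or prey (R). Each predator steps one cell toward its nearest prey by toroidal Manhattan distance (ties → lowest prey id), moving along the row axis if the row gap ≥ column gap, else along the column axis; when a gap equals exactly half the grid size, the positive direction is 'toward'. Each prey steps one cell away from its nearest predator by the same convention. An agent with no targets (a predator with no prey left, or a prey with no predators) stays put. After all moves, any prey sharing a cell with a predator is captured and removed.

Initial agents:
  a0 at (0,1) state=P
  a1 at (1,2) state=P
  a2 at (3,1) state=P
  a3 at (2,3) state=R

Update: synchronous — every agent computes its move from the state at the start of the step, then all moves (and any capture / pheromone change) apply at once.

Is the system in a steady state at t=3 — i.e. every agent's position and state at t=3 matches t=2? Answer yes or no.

no

t=1: a0@(1,1):P a1@(2,2):P a2@(3,2):P a3@(3,3):R
t=2: a0@(2,1):P a1@(3,2):P a2@(3,3):P a3@(3,4):R
t=3: a0@(2,0):P a1@(3,3):P a2@(3,4):P a3@(3,0):R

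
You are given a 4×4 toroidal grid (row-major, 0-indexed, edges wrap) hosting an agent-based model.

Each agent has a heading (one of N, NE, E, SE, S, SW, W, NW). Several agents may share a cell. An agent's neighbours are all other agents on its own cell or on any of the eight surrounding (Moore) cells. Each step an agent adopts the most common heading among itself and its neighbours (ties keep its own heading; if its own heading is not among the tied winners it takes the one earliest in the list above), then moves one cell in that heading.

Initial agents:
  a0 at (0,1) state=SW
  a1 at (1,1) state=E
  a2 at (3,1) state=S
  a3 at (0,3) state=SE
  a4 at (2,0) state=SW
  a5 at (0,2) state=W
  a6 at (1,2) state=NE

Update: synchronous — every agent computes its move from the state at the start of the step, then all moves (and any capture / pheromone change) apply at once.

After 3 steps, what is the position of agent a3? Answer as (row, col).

(3, 2)

t=1: a0@(1,0):SW a1@(2,0):SW a2@(0,0):SW a3@(1,0):SE a4@(3,3):SW a5@(0,1):W a6@(0,3):NE
t=2: a0@(2,3):SW a1@(3,3):SW a2@(1,3):SW a3@(2,3):SW a4@(0,2):SW a5@(1,0):SW a6@(1,2):SW
t=3: a0@(3,2):SW a1@(0,2):SW a2@(2,2):SW a3@(3,2):SW a4@(1,1):SW a5@(2,3):SW a6@(2,1):SW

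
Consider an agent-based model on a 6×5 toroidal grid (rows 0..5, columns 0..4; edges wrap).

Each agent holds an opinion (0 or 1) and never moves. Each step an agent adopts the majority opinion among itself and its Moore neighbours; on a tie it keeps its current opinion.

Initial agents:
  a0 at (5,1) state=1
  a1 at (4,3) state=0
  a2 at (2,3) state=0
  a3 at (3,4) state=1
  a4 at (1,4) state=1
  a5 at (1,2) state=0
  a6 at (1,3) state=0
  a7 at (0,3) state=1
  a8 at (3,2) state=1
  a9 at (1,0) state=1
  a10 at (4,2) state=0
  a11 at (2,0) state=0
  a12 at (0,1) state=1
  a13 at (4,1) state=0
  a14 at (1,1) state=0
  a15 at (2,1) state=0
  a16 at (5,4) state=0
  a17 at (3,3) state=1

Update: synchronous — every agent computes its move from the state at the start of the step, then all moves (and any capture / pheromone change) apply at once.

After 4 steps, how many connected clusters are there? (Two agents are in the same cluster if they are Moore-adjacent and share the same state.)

2

t=1: a0@(5,1):1 a1@(4,3):0 a2@(2,3):1 a3@(3,4):0 a4@(1,4):1 a5@(1,2):0 a6@(1,3):0 a7@(0,3):0 a8@(3,2):0 a9@(1,0):1 a10@(4,2):0 a11@(2,0):0 a12@(0,1):1 a13@(4,1):0 a14@(1,1):0 a15@(2,1):0 a16@(5,4):0 a17@(3,3):1
t=2: a0@(5,1):1 a1@(4,3):0 a2@(2,3):0 a3@(3,4):0 a4@(1,4):1 a5@(1,2):0 a6@(1,3):0 a7@(0,3):0 a8@(3,2):0 a9@(1,0):1 a10@(4,2):0 a11@(2,0):0 a12@(0,1):1 a13@(4,1):0 a14@(1,1):0 a15@(2,1):0 a16@(5,4):0 a17@(3,3):0
t=3: a0@(5,1):1 a1@(4,3):0 a2@(2,3):0 a3@(3,4):0 a4@(1,4):0 a5@(1,2):0 a6@(1,3):0 a7@(0,3):0 a8@(3,2):0 a9@(1,0):1 a10@(4,2):0 a11@(2,0):0 a12@(0,1):1 a13@(4,1):0 a14@(1,1):0 a15@(2,1):0 a16@(5,4):0 a17@(3,3):0
t=4: a0@(5,1):1 a1@(4,3):0 a2@(2,3):0 a3@(3,4):0 a4@(1,4):0 a5@(1,2):0 a6@(1,3):0 a7@(0,3):0 a8@(3,2):0 a9@(1,0):0 a10@(4,2):0 a11@(2,0):0 a12@(0,1):1 a13@(4,1):0 a14@(1,1):0 a15@(2,1):0 a16@(5,4):0 a17@(3,3):0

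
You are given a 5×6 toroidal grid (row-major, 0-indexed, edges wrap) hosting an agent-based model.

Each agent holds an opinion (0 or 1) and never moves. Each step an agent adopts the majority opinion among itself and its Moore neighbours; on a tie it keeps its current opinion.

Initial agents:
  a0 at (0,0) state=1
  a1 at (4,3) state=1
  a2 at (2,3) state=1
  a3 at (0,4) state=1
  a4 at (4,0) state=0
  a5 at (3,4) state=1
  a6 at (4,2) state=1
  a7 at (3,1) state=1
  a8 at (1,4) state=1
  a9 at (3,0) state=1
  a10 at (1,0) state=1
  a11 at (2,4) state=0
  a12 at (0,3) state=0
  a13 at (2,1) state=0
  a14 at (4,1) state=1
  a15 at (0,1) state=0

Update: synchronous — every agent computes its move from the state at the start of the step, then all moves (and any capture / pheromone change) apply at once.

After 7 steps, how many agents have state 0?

t=1: a0@(0,0):1 a1@(4,3):1 a2@(2,3):1 a3@(0,4):1 a4@(4,0):1 a5@(3,4):1 a6@(4,2):1 a7@(3,1):1 a8@(1,4):1 a9@(3,0):1 a10@(1,0):1 a11@(2,4):1 a12@(0,3):1 a13@(2,1):1 a14@(4,1):1 a15@(0,1):1
t=2: (unchanged — steady state)

0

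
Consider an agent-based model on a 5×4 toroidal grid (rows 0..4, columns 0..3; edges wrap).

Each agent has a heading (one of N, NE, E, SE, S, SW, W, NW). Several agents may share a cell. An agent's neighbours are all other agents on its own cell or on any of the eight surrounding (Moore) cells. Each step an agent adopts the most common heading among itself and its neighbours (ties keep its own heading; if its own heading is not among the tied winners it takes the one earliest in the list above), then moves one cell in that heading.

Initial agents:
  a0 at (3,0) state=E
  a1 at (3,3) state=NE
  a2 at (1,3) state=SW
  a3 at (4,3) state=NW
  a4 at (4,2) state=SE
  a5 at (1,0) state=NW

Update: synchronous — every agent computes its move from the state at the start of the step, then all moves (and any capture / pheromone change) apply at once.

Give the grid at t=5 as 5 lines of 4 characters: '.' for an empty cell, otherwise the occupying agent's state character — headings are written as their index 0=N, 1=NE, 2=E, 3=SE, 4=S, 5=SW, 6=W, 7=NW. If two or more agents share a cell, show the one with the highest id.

t=1: a0@(3,1):E a1@(2,0):NE a2@(2,2):SW a3@(3,2):NW a4@(0,3):SE a5@(0,3):NW
t=2: a0@(3,2):E a1@(1,1):NE a2@(3,1):SW a3@(2,1):NW a4@(1,0):SE a5@(4,2):NW
t=3: a0@(2,1):NW a1@(0,2):NE a2@(2,0):NW a3@(1,0):NW a4@(2,1):SE a5@(3,1):NW
t=4: a0@(1,0):NW a1@(4,3):NE a2@(1,3):NW a3@(0,3):NW a4@(1,0):NW a5@(2,0):NW
t=5: a0@(0,3):NW a1@(3,0):NE a2@(0,2):NW a3@(4,2):NW a4@(0,3):NW a5@(1,3):NW

..77
...7
....
1...
..7.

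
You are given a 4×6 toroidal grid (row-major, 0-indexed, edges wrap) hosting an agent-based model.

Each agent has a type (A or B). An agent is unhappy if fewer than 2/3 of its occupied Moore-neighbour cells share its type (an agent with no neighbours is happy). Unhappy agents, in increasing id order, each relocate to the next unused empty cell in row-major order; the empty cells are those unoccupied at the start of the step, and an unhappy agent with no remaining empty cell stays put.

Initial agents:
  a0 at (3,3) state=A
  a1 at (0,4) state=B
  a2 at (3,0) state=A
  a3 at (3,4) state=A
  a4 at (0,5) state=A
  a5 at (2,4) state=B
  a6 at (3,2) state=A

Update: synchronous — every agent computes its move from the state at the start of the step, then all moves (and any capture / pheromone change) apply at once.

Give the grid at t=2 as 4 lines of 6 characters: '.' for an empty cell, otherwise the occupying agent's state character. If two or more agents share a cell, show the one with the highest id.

t=1: a0@(0,0):A a1@(0,1):B a2@(3,0):A a3@(0,2):A a4@(0,5):A a5@(0,3):B a6@(3,2):A
t=2: a0@(0,0):A a1@(0,4):B a2@(3,0):A a3@(1,0):A a4@(0,5):A a5@(1,1):B a6@(1,2):A

A...BA
ABA...
......
A.....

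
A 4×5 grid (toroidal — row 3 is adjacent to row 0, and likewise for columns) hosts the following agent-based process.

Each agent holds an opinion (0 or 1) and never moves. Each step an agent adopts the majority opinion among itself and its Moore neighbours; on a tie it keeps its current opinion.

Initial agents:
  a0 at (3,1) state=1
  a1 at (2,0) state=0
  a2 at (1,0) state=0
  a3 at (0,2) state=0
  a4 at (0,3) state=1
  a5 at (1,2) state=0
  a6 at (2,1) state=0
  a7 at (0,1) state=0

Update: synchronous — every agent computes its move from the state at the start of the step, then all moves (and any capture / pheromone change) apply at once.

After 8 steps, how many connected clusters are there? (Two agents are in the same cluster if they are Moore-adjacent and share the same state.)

t=1: a0@(3,1):0 a1@(2,0):0 a2@(1,0):0 a3@(0,2):0 a4@(0,3):0 a5@(1,2):0 a6@(2,1):0 a7@(0,1):0
t=2: (unchanged — steady state)

1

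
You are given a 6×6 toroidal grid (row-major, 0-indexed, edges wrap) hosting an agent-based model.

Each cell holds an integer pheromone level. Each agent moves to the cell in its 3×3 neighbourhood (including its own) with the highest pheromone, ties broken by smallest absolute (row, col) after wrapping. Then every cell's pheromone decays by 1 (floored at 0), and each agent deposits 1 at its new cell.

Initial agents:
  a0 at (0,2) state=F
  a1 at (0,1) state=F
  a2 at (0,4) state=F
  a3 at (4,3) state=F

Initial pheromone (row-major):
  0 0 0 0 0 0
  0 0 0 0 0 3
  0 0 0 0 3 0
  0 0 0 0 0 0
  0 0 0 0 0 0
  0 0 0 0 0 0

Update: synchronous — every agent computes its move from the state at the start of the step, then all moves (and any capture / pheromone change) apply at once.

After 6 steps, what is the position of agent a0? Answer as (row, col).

t=1: a0@(0,1) a1@(0,0) a2@(1,5) a3@(3,2) | pheromone: 1 1 0 0 0 0 / 0 0 0 0 0 3 / 0 0 0 0 2 0 / 0 0 1 0 0 0 / 0 0 0 0 0 0 / 0 0 0 0 0 0
t=2: a0@(0,0) a1@(1,5) a2@(1,5) a3@(3,2) | pheromone: 1 0 0 0 0 0 / 0 0 0 0 0 4 / 0 0 0 0 1 0 / 0 0 1 0 0 0 / 0 0 0 0 0 0 / 0 0 0 0 0 0
t=3: a0@(1,5) a1@(1,5) a2@(1,5) a3@(3,2) | pheromone: 0 0 0 0 0 0 / 0 0 0 0 0 6 / 0 0 0 0 0 0 / 0 0 1 0 0 0 / 0 0 0 0 0 0 / 0 0 0 0 0 0
t=4: a0@(1,5) a1@(1,5) a2@(1,5) a3@(3,2) | pheromone: 0 0 0 0 0 0 / 0 0 0 0 0 8 / 0 0 0 0 0 0 / 0 0 1 0 0 0 / 0 0 0 0 0 0 / 0 0 0 0 0 0
t=5: a0@(1,5) a1@(1,5) a2@(1,5) a3@(3,2) | pheromone: 0 0 0 0 0 0 / 0 0 0 0 0 10 / 0 0 0 0 0 0 / 0 0 1 0 0 0 / 0 0 0 0 0 0 / 0 0 0 0 0 0
t=6: a0@(1,5) a1@(1,5) a2@(1,5) a3@(3,2) | pheromone: 0 0 0 0 0 0 / 0 0 0 0 0 12 / 0 0 0 0 0 0 / 0 0 1 0 0 0 / 0 0 0 0 0 0 / 0 0 0 0 0 0

(1, 5)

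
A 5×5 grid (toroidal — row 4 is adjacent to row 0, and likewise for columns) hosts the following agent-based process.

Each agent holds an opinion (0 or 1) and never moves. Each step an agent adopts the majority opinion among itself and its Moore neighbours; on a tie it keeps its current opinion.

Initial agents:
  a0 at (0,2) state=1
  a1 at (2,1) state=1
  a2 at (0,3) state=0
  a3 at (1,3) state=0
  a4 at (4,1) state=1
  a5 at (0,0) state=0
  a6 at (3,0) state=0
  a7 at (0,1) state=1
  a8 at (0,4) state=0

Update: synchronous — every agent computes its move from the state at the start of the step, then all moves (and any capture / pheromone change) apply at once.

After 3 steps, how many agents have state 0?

t=1: a0@(0,2):1 a1@(2,1):1 a2@(0,3):0 a3@(1,3):0 a4@(4,1):1 a5@(0,0):0 a6@(3,0):1 a7@(0,1):1 a8@(0,4):0
t=2: (unchanged — steady state)

4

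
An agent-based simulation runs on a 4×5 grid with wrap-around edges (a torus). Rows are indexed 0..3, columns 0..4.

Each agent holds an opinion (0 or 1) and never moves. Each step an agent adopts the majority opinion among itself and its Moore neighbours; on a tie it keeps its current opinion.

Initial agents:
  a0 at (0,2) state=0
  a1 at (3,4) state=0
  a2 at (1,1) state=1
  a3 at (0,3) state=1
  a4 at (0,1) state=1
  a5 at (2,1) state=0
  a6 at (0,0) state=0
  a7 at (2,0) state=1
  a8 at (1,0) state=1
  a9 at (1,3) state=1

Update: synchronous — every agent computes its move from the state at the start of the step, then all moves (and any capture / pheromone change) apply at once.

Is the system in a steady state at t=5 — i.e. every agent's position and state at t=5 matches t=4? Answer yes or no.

yes

t=1: a0@(0,2):1 a1@(3,4):0 a2@(1,1):1 a3@(0,3):1 a4@(0,1):1 a5@(2,1):1 a6@(0,0):1 a7@(2,0):1 a8@(1,0):1 a9@(1,3):1
t=2: a0@(0,2):1 a1@(3,4):1 a2@(1,1):1 a3@(0,3):1 a4@(0,1):1 a5@(2,1):1 a6@(0,0):1 a7@(2,0):1 a8@(1,0):1 a9@(1,3):1
t=3: (unchanged — steady state)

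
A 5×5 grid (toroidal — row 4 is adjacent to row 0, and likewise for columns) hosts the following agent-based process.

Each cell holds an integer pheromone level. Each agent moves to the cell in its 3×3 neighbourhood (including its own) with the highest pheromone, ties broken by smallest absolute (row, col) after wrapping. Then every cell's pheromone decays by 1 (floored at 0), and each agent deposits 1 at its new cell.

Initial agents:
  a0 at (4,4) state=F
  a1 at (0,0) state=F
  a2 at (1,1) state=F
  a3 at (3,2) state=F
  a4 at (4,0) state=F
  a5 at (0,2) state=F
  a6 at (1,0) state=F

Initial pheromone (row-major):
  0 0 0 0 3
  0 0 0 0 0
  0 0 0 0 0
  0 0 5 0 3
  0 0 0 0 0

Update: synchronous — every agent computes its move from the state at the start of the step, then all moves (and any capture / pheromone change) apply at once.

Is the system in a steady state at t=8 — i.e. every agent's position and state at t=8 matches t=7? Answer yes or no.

t=1: a0@(0,4) a1@(0,4) a2@(0,0) a3@(3,2) a4@(0,4) a5@(0,1) a6@(0,4) | pheromone: 1 1 0 0 6 / 0 0 0 0 0 / 0 0 0 0 0 / 0 0 5 0 2 / 0 0 0 0 0
t=2: a0@(0,4) a1@(0,4) a2@(0,4) a3@(3,2) a4@(0,4) a5@(0,0) a6@(0,4) | pheromone: 1 0 0 0 10 / 0 0 0 0 0 / 0 0 0 0 0 / 0 0 5 0 1 / 0 0 0 0 0
t=3: a0@(0,4) a1@(0,4) a2@(0,4) a3@(3,2) a4@(0,4) a5@(0,4) a6@(0,4) | pheromone: 0 0 0 0 15 / 0 0 0 0 0 / 0 0 0 0 0 / 0 0 5 0 0 / 0 0 0 0 0
t=4: a0@(0,4) a1@(0,4) a2@(0,4) a3@(3,2) a4@(0,4) a5@(0,4) a6@(0,4) | pheromone: 0 0 0 0 20 / 0 0 0 0 0 / 0 0 0 0 0 / 0 0 5 0 0 / 0 0 0 0 0
t=5: a0@(0,4) a1@(0,4) a2@(0,4) a3@(3,2) a4@(0,4) a5@(0,4) a6@(0,4) | pheromone: 0 0 0 0 25 / 0 0 0 0 0 / 0 0 0 0 0 / 0 0 5 0 0 / 0 0 0 0 0
t=6: a0@(0,4) a1@(0,4) a2@(0,4) a3@(3,2) a4@(0,4) a5@(0,4) a6@(0,4) | pheromone: 0 0 0 0 30 / 0 0 0 0 0 / 0 0 0 0 0 / 0 0 5 0 0 / 0 0 0 0 0
t=7: a0@(0,4) a1@(0,4) a2@(0,4) a3@(3,2) a4@(0,4) a5@(0,4) a6@(0,4) | pheromone: 0 0 0 0 35 / 0 0 0 0 0 / 0 0 0 0 0 / 0 0 5 0 0 / 0 0 0 0 0
t=8: a0@(0,4) a1@(0,4) a2@(0,4) a3@(3,2) a4@(0,4) a5@(0,4) a6@(0,4) | pheromone: 0 0 0 0 40 / 0 0 0 0 0 / 0 0 0 0 0 / 0 0 5 0 0 / 0 0 0 0 0

yes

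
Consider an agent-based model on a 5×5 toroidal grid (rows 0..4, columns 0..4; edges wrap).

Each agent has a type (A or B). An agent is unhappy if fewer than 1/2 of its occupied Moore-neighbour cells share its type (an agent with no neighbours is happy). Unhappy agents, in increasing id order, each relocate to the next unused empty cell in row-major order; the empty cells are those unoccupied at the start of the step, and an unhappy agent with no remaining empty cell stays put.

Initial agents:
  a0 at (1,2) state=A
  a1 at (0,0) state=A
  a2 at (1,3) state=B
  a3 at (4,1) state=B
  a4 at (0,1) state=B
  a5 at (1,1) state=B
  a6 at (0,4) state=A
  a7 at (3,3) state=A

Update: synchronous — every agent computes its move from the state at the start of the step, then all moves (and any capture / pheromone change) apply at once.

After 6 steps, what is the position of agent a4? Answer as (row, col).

(0, 1)

t=1: a0@(0,2):A a1@(0,3):A a2@(1,0):B a3@(4,1):B a4@(0,1):B a5@(1,4):B a6@(0,4):A a7@(3,3):A
t=2: a0@(0,0):A a1@(0,3):A a2@(1,0):B a3@(4,1):B a4@(0,1):B a5@(1,1):B a6@(1,2):A a7@(3,3):A
t=3: a0@(0,2):A a1@(0,3):A a2@(1,0):B a3@(4,1):B a4@(0,1):B a5@(1,1):B a6@(0,4):A a7@(3,3):A
t=4: a0@(0,0):A a1@(0,3):A a2@(1,0):B a3@(4,1):B a4@(0,1):B a5@(1,1):B a6@(0,4):A a7@(3,3):A
t=5: a0@(0,2):A a1@(0,3):A a2@(1,0):B a3@(4,1):B a4@(0,1):B a5@(1,1):B a6@(0,4):A a7@(3,3):A
t=6: a0@(0,0):A a1@(0,3):A a2@(1,0):B a3@(4,1):B a4@(0,1):B a5@(1,1):B a6@(0,4):A a7@(3,3):A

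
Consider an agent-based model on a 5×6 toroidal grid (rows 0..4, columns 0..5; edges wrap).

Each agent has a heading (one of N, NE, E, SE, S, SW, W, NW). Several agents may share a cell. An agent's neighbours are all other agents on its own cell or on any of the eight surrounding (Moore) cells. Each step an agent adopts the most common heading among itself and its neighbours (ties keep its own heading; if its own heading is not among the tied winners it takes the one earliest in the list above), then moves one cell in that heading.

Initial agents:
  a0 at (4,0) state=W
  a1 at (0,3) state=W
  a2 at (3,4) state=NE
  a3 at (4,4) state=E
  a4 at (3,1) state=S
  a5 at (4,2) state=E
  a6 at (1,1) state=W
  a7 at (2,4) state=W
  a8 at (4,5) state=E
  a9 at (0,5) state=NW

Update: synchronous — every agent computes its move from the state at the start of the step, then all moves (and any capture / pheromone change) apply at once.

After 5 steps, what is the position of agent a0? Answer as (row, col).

(4, 3)

t=1: a0@(4,5):W a1@(0,4):E a2@(3,5):E a3@(4,5):E a4@(4,1):S a5@(4,3):E a6@(1,0):W a7@(2,3):W a8@(4,0):E a9@(0,0):E
t=2: a0@(4,0):E a1@(0,5):E a2@(3,0):E a3@(4,0):E a4@(4,2):E a5@(4,4):E a6@(1,5):W a7@(2,2):W a8@(4,1):E a9@(0,1):E
t=3: a0@(4,1):E a1@(0,0):E a2@(3,1):E a3@(4,1):E a4@(4,3):E a5@(4,5):E a6@(1,4):W a7@(2,1):W a8@(4,2):E a9@(0,2):E
t=4: a0@(4,2):E a1@(0,1):E a2@(3,2):E a3@(4,2):E a4@(4,4):E a5@(4,0):E a6@(1,3):W a7@(2,0):W a8@(4,3):E a9@(0,3):E
t=5: a0@(4,3):E a1@(0,2):E a2@(3,3):E a3@(4,3):E a4@(4,5):E a5@(4,1):E a6@(1,2):W a7@(2,5):W a8@(4,4):E a9@(0,4):E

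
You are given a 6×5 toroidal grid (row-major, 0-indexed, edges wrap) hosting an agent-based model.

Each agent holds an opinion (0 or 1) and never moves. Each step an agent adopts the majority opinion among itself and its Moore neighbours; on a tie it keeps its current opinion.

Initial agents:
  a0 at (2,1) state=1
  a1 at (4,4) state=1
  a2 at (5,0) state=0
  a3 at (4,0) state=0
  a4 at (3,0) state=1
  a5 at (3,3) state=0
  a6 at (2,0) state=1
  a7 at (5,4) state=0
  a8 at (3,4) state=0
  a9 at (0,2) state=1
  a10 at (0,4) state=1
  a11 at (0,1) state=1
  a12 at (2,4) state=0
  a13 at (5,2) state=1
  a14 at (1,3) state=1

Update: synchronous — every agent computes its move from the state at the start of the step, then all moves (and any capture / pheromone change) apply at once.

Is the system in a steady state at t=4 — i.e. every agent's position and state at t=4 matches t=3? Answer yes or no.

no

t=1: a0@(2,1):1 a1@(4,4):0 a2@(5,0):0 a3@(4,0):0 a4@(3,0):1 a5@(3,3):0 a6@(2,0):1 a7@(5,4):0 a8@(3,4):0 a9@(0,2):1 a10@(0,4):1 a11@(0,1):1 a12@(2,4):0 a13@(5,2):1 a14@(1,3):1
t=2: a0@(2,1):1 a1@(4,4):0 a2@(5,0):0 a3@(4,0):0 a4@(3,0):0 a5@(3,3):0 a6@(2,0):1 a7@(5,4):0 a8@(3,4):0 a9@(0,2):1 a10@(0,4):1 a11@(0,1):1 a12@(2,4):0 a13@(5,2):1 a14@(1,3):1
t=3: a0@(2,1):1 a1@(4,4):0 a2@(5,0):0 a3@(4,0):0 a4@(3,0):0 a5@(3,3):0 a6@(2,0):0 a7@(5,4):0 a8@(3,4):0 a9@(0,2):1 a10@(0,4):1 a11@(0,1):1 a12@(2,4):0 a13@(5,2):1 a14@(1,3):1
t=4: a0@(2,1):0 a1@(4,4):0 a2@(5,0):0 a3@(4,0):0 a4@(3,0):0 a5@(3,3):0 a6@(2,0):0 a7@(5,4):0 a8@(3,4):0 a9@(0,2):1 a10@(0,4):1 a11@(0,1):1 a12@(2,4):0 a13@(5,2):1 a14@(1,3):1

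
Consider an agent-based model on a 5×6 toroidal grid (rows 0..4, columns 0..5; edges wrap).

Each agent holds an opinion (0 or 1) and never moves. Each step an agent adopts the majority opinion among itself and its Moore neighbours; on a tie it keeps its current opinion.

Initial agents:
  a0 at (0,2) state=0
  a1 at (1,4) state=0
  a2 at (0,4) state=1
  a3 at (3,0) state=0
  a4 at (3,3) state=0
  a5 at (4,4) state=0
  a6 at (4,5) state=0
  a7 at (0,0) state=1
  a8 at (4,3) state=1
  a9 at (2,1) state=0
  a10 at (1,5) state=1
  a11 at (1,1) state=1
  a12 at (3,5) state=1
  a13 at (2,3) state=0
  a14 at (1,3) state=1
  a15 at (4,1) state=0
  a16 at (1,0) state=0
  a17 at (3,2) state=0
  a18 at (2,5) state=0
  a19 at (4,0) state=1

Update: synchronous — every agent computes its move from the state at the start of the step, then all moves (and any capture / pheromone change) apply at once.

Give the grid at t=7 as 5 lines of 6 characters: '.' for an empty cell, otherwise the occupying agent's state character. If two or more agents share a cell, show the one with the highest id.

t=1: a0@(0,2):1 a1@(1,4):0 a2@(0,4):1 a3@(3,0):0 a4@(3,3):0 a5@(4,4):0 a6@(4,5):1 a7@(0,0):1 a8@(4,3):0 a9@(2,1):0 a10@(1,5):1 a11@(1,1):0 a12@(3,5):0 a13@(2,3):0 a14@(1,3):0 a15@(4,1):0 a16@(1,0):0 a17@(3,2):0 a18@(2,5):0 a19@(4,0):1
t=2: a0@(0,2):0 a1@(1,4):0 a2@(0,4):0 a3@(3,0):0 a4@(3,3):0 a5@(4,4):0 a6@(4,5):1 a7@(0,0):1 a8@(4,3):0 a9@(2,1):0 a10@(1,5):1 a11@(1,1):0 a12@(3,5):0 a13@(2,3):0 a14@(1,3):0 a15@(4,1):0 a16@(1,0):0 a17@(3,2):0 a18@(2,5):0 a19@(4,0):1
t=3: a0@(0,2):0 a1@(1,4):0 a2@(0,4):0 a3@(3,0):0 a4@(3,3):0 a5@(4,4):0 a6@(4,5):0 a7@(0,0):1 a8@(4,3):0 a9@(2,1):0 a10@(1,5):0 a11@(1,1):0 a12@(3,5):0 a13@(2,3):0 a14@(1,3):0 a15@(4,1):0 a16@(1,0):0 a17@(3,2):0 a18@(2,5):0 a19@(4,0):1
t=4: a0@(0,2):0 a1@(1,4):0 a2@(0,4):0 a3@(3,0):0 a4@(3,3):0 a5@(4,4):0 a6@(4,5):0 a7@(0,0):0 a8@(4,3):0 a9@(2,1):0 a10@(1,5):0 a11@(1,1):0 a12@(3,5):0 a13@(2,3):0 a14@(1,3):0 a15@(4,1):0 a16@(1,0):0 a17@(3,2):0 a18@(2,5):0 a19@(4,0):0
t=5: (unchanged — steady state)

0.0.0.
00.000
.0.0.0
0.00.0
00.000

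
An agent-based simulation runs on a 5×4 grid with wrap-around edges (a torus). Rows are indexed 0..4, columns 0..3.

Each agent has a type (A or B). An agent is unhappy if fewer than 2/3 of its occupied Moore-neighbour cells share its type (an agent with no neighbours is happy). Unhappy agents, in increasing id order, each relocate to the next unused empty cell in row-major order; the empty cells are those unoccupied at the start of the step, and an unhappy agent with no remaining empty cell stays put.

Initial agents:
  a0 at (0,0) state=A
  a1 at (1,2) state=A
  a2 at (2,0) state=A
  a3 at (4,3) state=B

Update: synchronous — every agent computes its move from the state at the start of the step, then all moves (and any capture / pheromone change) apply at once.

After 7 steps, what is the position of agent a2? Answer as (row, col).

t=1: a0@(0,1):A a1@(1,2):A a2@(2,0):A a3@(0,2):B
t=2: a0@(0,0):A a1@(0,3):A a2@(2,0):A a3@(1,0):B
t=3: a0@(0,1):A a1@(0,2):A a2@(1,1):A a3@(1,2):B
t=4: a0@(0,1):A a1@(0,2):A a2@(1,1):A a3@(0,0):B
t=5: a0@(0,1):A a1@(0,2):A a2@(1,1):A a3@(0,3):B
t=6: a0@(0,1):A a1@(0,2):A a2@(1,1):A a3@(0,0):B
t=7: a0@(0,1):A a1@(0,2):A a2@(1,1):A a3@(0,3):B

(1, 1)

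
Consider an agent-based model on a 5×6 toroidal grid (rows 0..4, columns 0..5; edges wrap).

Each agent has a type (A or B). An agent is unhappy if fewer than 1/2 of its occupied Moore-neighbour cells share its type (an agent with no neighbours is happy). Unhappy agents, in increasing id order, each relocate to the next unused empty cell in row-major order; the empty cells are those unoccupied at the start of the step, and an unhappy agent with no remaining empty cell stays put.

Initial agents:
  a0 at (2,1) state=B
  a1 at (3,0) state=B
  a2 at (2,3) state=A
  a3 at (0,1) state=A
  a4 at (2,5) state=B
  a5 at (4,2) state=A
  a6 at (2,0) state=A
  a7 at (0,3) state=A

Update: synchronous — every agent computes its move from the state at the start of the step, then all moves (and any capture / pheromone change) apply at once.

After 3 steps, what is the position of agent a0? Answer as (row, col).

t=1: a0@(2,1):B a1@(3,0):B a2@(2,3):A a3@(0,1):A a4@(2,5):B a5@(4,2):A a6@(0,0):A a7@(0,3):A
t=2: (unchanged — steady state)

(2, 1)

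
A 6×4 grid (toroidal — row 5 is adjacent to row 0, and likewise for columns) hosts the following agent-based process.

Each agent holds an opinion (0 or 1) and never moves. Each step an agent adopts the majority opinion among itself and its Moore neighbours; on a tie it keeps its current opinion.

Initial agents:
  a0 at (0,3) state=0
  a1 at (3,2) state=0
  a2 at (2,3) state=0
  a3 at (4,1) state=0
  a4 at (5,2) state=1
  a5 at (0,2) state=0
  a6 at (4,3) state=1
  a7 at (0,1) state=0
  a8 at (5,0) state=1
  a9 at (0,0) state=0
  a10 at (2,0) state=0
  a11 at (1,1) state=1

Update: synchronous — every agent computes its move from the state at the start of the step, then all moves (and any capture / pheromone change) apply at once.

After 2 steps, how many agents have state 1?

0

t=1: a0@(0,3):0 a1@(3,2):0 a2@(2,3):0 a3@(4,1):0 a4@(5,2):0 a5@(0,2):0 a6@(4,3):1 a7@(0,1):0 a8@(5,0):0 a9@(0,0):0 a10@(2,0):0 a11@(1,1):0
t=2: a0@(0,3):0 a1@(3,2):0 a2@(2,3):0 a3@(4,1):0 a4@(5,2):0 a5@(0,2):0 a6@(4,3):0 a7@(0,1):0 a8@(5,0):0 a9@(0,0):0 a10@(2,0):0 a11@(1,1):0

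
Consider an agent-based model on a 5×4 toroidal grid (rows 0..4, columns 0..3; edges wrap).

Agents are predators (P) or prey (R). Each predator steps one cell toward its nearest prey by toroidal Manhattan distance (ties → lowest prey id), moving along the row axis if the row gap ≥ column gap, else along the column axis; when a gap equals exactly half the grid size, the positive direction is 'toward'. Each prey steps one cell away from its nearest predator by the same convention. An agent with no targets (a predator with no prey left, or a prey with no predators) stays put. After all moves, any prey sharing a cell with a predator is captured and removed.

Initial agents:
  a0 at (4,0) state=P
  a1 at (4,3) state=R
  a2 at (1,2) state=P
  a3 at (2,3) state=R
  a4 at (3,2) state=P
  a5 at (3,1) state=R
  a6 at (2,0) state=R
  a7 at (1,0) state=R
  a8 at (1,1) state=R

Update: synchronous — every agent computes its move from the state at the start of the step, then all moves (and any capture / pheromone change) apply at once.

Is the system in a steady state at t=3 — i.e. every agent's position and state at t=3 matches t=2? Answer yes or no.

no

t=1: a0@(4,3):P a1@(4,2):R a2@(1,1):P a3@(3,3):R a4@(3,1):P a5@(3,0):R a6@(1,0):R a7@(2,0):R a8@(1,0):R
t=2: a0@(4,2):P a1@(4,1):R a2@(1,0):P a3@(2,3):R a4@(3,0):P a5@(3,3):R a6@(1,3):R a8@(1,3):R
t=3: a0@(4,1):P a1@(4,0):R a2@(1,3):P a4@(3,3):P a5@(3,2):R a6@(1,2):R a8@(1,2):R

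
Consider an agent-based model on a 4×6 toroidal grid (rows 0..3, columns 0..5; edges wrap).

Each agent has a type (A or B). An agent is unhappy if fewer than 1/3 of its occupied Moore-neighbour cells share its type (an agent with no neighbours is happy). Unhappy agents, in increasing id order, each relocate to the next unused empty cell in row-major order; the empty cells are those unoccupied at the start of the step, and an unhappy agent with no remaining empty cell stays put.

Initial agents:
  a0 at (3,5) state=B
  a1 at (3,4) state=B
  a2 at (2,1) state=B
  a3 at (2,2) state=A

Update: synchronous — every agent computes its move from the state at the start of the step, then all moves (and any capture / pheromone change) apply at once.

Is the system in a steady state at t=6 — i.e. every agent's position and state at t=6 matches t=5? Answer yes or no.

t=1: a0@(3,5):B a1@(3,4):B a2@(0,0):B a3@(0,1):A
t=2: a0@(3,5):B a1@(3,4):B a2@(0,0):B a3@(0,2):A
t=3: (unchanged — steady state)

yes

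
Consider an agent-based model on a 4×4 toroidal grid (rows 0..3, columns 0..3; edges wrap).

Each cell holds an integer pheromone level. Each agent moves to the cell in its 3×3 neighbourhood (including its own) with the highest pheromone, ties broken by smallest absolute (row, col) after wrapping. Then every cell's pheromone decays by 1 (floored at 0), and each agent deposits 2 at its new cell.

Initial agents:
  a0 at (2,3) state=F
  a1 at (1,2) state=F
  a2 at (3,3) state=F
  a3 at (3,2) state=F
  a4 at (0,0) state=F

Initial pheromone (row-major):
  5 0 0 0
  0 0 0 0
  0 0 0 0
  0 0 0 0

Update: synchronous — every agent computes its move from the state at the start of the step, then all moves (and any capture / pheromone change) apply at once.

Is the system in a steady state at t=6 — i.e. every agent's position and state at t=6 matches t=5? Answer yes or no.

yes

t=1: a0@(1,0) a1@(0,1) a2@(0,0) a3@(0,1) a4@(0,0) | pheromone: 8 4 0 0 / 2 0 0 0 / 0 0 0 0 / 0 0 0 0
t=2: a0@(0,0) a1@(0,0) a2@(0,0) a3@(0,0) a4@(0,0) | pheromone: 17 3 0 0 / 1 0 0 0 / 0 0 0 0 / 0 0 0 0
t=3: a0@(0,0) a1@(0,0) a2@(0,0) a3@(0,0) a4@(0,0) | pheromone: 26 2 0 0 / 0 0 0 0 / 0 0 0 0 / 0 0 0 0
t=4: a0@(0,0) a1@(0,0) a2@(0,0) a3@(0,0) a4@(0,0) | pheromone: 35 1 0 0 / 0 0 0 0 / 0 0 0 0 / 0 0 0 0
t=5: a0@(0,0) a1@(0,0) a2@(0,0) a3@(0,0) a4@(0,0) | pheromone: 44 0 0 0 / 0 0 0 0 / 0 0 0 0 / 0 0 0 0
t=6: a0@(0,0) a1@(0,0) a2@(0,0) a3@(0,0) a4@(0,0) | pheromone: 53 0 0 0 / 0 0 0 0 / 0 0 0 0 / 0 0 0 0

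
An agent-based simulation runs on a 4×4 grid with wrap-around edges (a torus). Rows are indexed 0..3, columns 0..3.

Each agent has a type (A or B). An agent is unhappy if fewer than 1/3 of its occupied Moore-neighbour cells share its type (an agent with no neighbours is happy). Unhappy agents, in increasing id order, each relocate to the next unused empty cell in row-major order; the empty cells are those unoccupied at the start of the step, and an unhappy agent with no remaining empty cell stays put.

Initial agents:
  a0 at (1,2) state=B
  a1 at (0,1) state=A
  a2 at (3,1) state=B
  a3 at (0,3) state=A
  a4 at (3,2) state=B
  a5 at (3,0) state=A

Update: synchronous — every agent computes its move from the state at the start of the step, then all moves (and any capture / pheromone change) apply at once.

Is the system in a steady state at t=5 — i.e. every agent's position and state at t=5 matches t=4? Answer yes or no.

t=1: a0@(0,0):B a1@(0,2):A a2@(3,1):B a3@(0,3):A a4@(3,2):B a5@(3,0):A
t=2: (unchanged — steady state)

yes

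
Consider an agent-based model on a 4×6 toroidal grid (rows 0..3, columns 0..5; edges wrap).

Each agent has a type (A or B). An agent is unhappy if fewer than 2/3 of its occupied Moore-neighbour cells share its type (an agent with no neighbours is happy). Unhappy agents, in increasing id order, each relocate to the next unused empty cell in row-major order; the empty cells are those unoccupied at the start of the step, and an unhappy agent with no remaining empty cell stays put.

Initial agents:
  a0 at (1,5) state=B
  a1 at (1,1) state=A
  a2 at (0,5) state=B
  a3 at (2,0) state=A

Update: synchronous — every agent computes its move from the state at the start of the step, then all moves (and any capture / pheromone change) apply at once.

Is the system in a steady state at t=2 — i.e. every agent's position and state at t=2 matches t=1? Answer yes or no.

t=1: a0@(0,0):B a1@(1,1):A a2@(0,5):B a3@(0,1):A
t=2: a0@(0,2):B a1@(0,3):A a2@(0,5):B a3@(0,4):A

no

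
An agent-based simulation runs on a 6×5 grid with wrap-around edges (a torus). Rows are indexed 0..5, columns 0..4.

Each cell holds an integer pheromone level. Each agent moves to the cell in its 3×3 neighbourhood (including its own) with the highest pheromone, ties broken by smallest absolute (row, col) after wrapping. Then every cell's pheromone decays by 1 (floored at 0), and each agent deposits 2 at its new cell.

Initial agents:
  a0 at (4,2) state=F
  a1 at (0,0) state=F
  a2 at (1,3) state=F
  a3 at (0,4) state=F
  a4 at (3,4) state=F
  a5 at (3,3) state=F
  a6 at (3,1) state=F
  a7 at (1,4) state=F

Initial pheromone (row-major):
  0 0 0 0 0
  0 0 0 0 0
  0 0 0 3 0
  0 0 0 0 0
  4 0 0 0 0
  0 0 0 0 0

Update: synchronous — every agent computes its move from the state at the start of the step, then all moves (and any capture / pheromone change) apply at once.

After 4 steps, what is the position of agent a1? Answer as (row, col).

t=1: a0@(3,1) a1@(0,0) a2@(2,3) a3@(0,0) a4@(4,0) a5@(2,3) a6@(4,0) a7@(2,3) | pheromone: 4 0 0 0 0 / 0 0 0 0 0 / 0 0 0 8 0 / 0 2 0 0 0 / 7 0 0 0 0 / 0 0 0 0 0
t=2: a0@(4,0) a1@(0,0) a2@(2,3) a3@(0,0) a4@(4,0) a5@(2,3) a6@(4,0) a7@(2,3) | pheromone: 7 0 0 0 0 / 0 0 0 0 0 / 0 0 0 13 0 / 0 1 0 0 0 / 12 0 0 0 0 / 0 0 0 0 0
t=3: a0@(4,0) a1@(0,0) a2@(2,3) a3@(0,0) a4@(4,0) a5@(2,3) a6@(4,0) a7@(2,3) | pheromone: 10 0 0 0 0 / 0 0 0 0 0 / 0 0 0 18 0 / 0 0 0 0 0 / 17 0 0 0 0 / 0 0 0 0 0
t=4: a0@(4,0) a1@(0,0) a2@(2,3) a3@(0,0) a4@(4,0) a5@(2,3) a6@(4,0) a7@(2,3) | pheromone: 13 0 0 0 0 / 0 0 0 0 0 / 0 0 0 23 0 / 0 0 0 0 0 / 22 0 0 0 0 / 0 0 0 0 0

(0, 0)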